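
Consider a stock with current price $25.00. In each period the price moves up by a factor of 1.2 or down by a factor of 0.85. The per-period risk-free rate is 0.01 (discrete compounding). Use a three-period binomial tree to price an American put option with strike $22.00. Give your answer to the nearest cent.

$1.22

Risk-neutral probability p = (1 + 0.01 − 0.85)/(1.2 − 0.85) = 0.1600/0.3500 = 0.4571
Terminal stock prices: S_uuu = 43.2, S_uud = 30.6, S_udd = 21.67, S_ddd = 15.35
Terminal payoffs (K − S): max(-21.2, 0) = 0, max(-8.6, 0) = 0, max(0.325, 0) = 0.325, max(6.647, 0) = 6.647
Node uu (S = 36): continuation = 1/1.01·[0.4571·0.0000 + 0.5429·0.0000] = 0.0000; exercise value = 0.0000 ≤ continuation, so V_uu = 0.0000
Node ud (S = 25.5): continuation = 1/1.01·[0.4571·0.0000 + 0.5429·0.3250] = 0.1747; exercise value = 0.0000 ≤ continuation, so V_ud = 0.1747
Node dd (S = 18.06): continuation = 1/1.01·[0.4571·0.3250 + 0.5429·6.6469] = 3.7197; exercise value = 3.9375 > continuation, so V_dd = 3.9375 (exercise)
Node u (S = 30): continuation = 1/1.01·[0.4571·0.0000 + 0.5429·0.1747] = 0.0939; exercise value = 0.0000 ≤ continuation, so V_u = 0.0939
Node d (S = 21.25): continuation = 1/1.01·[0.4571·0.1747 + 0.5429·3.9375] = 2.1954; exercise value = 0.7500 ≤ continuation, so V_d = 2.1954
Node 0 (S = 25): continuation = 1/1.01·[0.4571·0.0939 + 0.5429·2.1954] = 1.2225; exercise value = 0.0000 ≤ continuation, so V_0 = 1.2225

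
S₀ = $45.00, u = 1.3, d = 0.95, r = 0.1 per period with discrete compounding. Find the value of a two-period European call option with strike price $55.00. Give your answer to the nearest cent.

$3.43

Risk-neutral probability p = (1 + 0.1 − 0.95)/(1.3 − 0.95) = 0.1500/0.3500 = 0.4286
Terminal stock prices: S_uu = 76.05, S_ud = 55.57, S_dd = 40.61
Terminal payoffs (S − K): max(21.05, 0) = 21.05, max(0.575, 0) = 0.575, max(-14.39, 0) = 0
Node u (S = 58.5): V_u = 1/1.1·[0.4286·21.0500 + 0.5714·0.5750] = 8.5000
Node d (S = 42.75): V_d = 1/1.1·[0.4286·0.5750 + 0.5714·0.0000] = 0.2240
Node 0 (S = 45): V_0 = 1/1.1·[0.4286·8.5000 + 0.5714·0.2240] = 3.4281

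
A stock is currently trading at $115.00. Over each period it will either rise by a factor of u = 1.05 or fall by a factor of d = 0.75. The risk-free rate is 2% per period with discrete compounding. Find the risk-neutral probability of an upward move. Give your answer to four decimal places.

Risk-neutral probability p = (1 + 0.02 − 0.75)/(1.05 − 0.75) = 0.2700/0.3000 = 0.9000

p = 0.9000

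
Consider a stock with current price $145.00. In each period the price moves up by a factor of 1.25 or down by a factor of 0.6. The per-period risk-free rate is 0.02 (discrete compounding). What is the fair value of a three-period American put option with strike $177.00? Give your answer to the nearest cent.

Risk-neutral probability p = (1 + 0.02 − 0.6)/(1.25 − 0.6) = 0.4200/0.6500 = 0.6462
Terminal stock prices: S_uuu = 283.2, S_uud = 135.9, S_udd = 65.25, S_ddd = 31.32
Terminal payoffs (K − S): max(-106.2, 0) = 0, max(41.06, 0) = 41.06, max(111.8, 0) = 111.8, max(145.7, 0) = 145.7
Node uu (S = 226.6): continuation = 1/1.02·[0.6462·0.0000 + 0.3538·41.0625] = 14.2449; exercise value = 0.0000 ≤ continuation, so V_uu = 14.2449
Node ud (S = 108.8): continuation = 1/1.02·[0.6462·41.0625 + 0.3538·111.7500] = 64.7794; exercise value = 68.2500 > continuation, so V_ud = 68.2500 (exercise)
Node dd (S = 52.2): continuation = 1/1.02·[0.6462·111.7500 + 0.3538·145.6800] = 121.3294; exercise value = 124.8000 > continuation, so V_dd = 124.8000 (exercise)
Node u (S = 181.2): continuation = 1/1.02·[0.6462·14.2449 + 0.3538·68.2500] = 32.7004; exercise value = 0.0000 ≤ continuation, so V_u = 32.7004
Node d (S = 87): continuation = 1/1.02·[0.6462·68.2500 + 0.3538·124.8000] = 86.5294; exercise value = 90.0000 > continuation, so V_d = 90.0000 (exercise)
Node 0 (S = 145): continuation = 1/1.02·[0.6462·32.7004 + 0.3538·90.0000] = 51.9369; exercise value = 32.0000 ≤ continuation, so V_0 = 51.9369

$51.94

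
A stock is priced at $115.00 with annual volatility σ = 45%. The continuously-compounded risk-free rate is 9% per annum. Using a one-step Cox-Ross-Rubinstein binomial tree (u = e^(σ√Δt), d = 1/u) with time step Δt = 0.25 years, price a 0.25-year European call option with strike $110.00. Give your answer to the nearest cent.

CRR parameters: u = e^(σ√Δt) = e^(0.45·√0.25) = 1.2523, d = 1/u = 0.7985
Per-period rate: rΔt = 0.09·0.25 = 0.0225, so R = e^0.0225 = 1.0228
Risk-neutral probability p = (e^0.0225 − 0.7985)/(1.2523 − 0.7985) = 0.2242/0.4538 = 0.4941
Terminal stock prices: S_u = 144, S_d = 91.83
Terminal payoffs (S − K): max(34.02, 0) = 34.02, max(-18.17, 0) = 0
Node 0 (S = 115): V_0 = e^(−0.0225)·[0.4941·34.0171 + 0.5059·0.0000] = 16.4349

$16.43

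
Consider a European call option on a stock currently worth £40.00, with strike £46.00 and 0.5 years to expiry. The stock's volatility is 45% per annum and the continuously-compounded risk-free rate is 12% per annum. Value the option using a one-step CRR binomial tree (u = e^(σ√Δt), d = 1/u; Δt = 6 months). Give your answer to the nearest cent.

CRR parameters: u = e^(σ√Δt) = e^(0.45·√0.5) = 1.3746, d = 1/u = 0.7275
Per-period rate: rΔt = 0.12·0.5 = 0.06, so R = e^0.06 = 1.0618
Risk-neutral probability p = (e^0.06 − 0.7275)/(1.3746 − 0.7275) = 0.3344/0.6472 = 0.5167
Terminal stock prices: S_u = 54.99, S_d = 29.1
Terminal payoffs (S − K): max(8.986, 0) = 8.986, max(-16.9, 0) = 0
Node 0 (S = 40): V_0 = e^(−0.06)·[0.5167·8.9859 + 0.4833·0.0000] = 4.3723

£4.37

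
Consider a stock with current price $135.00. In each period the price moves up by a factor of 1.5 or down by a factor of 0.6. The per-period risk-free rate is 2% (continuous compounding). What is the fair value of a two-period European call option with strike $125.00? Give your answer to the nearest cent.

Risk-neutral probability p = (e^0.02 − 0.6)/(1.5 − 0.6) = 0.4202/0.9000 = 0.4669
Terminal stock prices: S_uu = 303.8, S_ud = 121.5, S_dd = 48.6
Terminal payoffs (S − K): max(178.8, 0) = 178.8, max(-3.5, 0) = 0, max(-76.4, 0) = 0
Node u (S = 202.5): V_u = e^(−0.02)·[0.4669·178.7500 + 0.5331·0.0000] = 81.8041
Node d (S = 81): V_d = e^(−0.02)·[0.4669·0.0000 + 0.5331·0.0000] = 0.0000
Node 0 (S = 135): V_0 = e^(−0.02)·[0.4669·81.8041 + 0.5331·0.0000] = 37.4373

$37.44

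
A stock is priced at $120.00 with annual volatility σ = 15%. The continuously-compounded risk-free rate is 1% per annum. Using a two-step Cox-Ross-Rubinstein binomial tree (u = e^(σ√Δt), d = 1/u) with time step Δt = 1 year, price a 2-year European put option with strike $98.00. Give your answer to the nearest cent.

$2.27

CRR parameters: u = e^(σ√Δt) = e^(0.15·√1) = 1.1618, d = 1/u = 0.8607
Per-period rate: rΔt = 0.01·1 = 0.01, so R = e^0.01 = 1.0101
Risk-neutral probability p = (e^0.01 − 0.8607)/(1.1618 − 0.8607) = 0.1493/0.3011 = 0.4959
Terminal stock prices: S_uu = 162, S_ud = 120, S_dd = 88.9
Terminal payoffs (K − S): max(-63.98, 0) = 0, max(-22, 0) = 0, max(9.102, 0) = 9.102
Node u (S = 139.4): V_u = e^(−0.01)·[0.4959·0.0000 + 0.5041·0.0000] = 0.0000
Node d (S = 103.3): V_d = e^(−0.01)·[0.4959·0.0000 + 0.5041·9.1018] = 4.5422
Node 0 (S = 120): V_0 = e^(−0.01)·[0.4959·0.0000 + 0.5041·4.5422] = 2.2667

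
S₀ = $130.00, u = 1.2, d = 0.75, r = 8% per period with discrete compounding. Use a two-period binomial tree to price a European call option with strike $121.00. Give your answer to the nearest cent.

Risk-neutral probability p = (1 + 0.08 − 0.75)/(1.2 − 0.75) = 0.3300/0.4500 = 0.7333
Terminal stock prices: S_uu = 187.2, S_ud = 117, S_dd = 73.12
Terminal payoffs (S − K): max(66.2, 0) = 66.2, max(-4, 0) = 0, max(-47.88, 0) = 0
Node u (S = 156): V_u = 1/1.08·[0.7333·66.2000 + 0.2667·0.0000] = 44.9506
Node d (S = 97.5): V_d = 1/1.08·[0.7333·0.0000 + 0.2667·0.0000] = 0.0000
Node 0 (S = 130): V_0 = 1/1.08·[0.7333·44.9506 + 0.2667·0.0000] = 30.5220

$30.52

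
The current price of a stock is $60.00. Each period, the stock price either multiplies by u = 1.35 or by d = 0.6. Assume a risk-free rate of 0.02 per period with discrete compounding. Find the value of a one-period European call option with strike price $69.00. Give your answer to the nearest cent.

Risk-neutral probability p = (1 + 0.02 − 0.6)/(1.35 − 0.6) = 0.4200/0.7500 = 0.5600
Terminal stock prices: S_u = 81, S_d = 36
Terminal payoffs (S − K): max(12, 0) = 12, max(-33, 0) = 0
Node 0 (S = 60): V_0 = 1/1.02·[0.5600·12.0000 + 0.4400·0.0000] = 6.5882

$6.59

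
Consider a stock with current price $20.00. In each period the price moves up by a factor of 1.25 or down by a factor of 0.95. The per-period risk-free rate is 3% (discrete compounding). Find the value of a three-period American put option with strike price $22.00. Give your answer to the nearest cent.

$2.14

Risk-neutral probability p = (1 + 0.03 − 0.95)/(1.25 − 0.95) = 0.0800/0.3000 = 0.2667
Terminal stock prices: S_uuu = 39.06, S_uud = 29.69, S_udd = 22.56, S_ddd = 17.15
Terminal payoffs (K − S): max(-17.06, 0) = 0, max(-7.688, 0) = 0, max(-0.5625, 0) = 0, max(4.853, 0) = 4.853
Node uu (S = 31.25): continuation = 1/1.03·[0.2667·0.0000 + 0.7333·0.0000] = 0.0000; exercise value = 0.0000 ≤ continuation, so V_uu = 0.0000
Node ud (S = 23.75): continuation = 1/1.03·[0.2667·0.0000 + 0.7333·0.0000] = 0.0000; exercise value = 0.0000 ≤ continuation, so V_ud = 0.0000
Node dd (S = 18.05): continuation = 1/1.03·[0.2667·0.0000 + 0.7333·4.8525] = 3.4549; exercise value = 3.9500 > continuation, so V_dd = 3.9500 (exercise)
Node u (S = 25): continuation = 1/1.03·[0.2667·0.0000 + 0.7333·0.0000] = 0.0000; exercise value = 0.0000 ≤ continuation, so V_u = 0.0000
Node d (S = 19): continuation = 1/1.03·[0.2667·0.0000 + 0.7333·3.9500] = 2.8123; exercise value = 3.0000 > continuation, so V_d = 3.0000 (exercise)
Node 0 (S = 20): continuation = 1/1.03·[0.2667·0.0000 + 0.7333·3.0000] = 2.1359; exercise value = 2.0000 ≤ continuation, so V_0 = 2.1359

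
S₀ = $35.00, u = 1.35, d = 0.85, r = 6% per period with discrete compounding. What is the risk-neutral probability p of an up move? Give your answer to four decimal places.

p = 0.4200

Risk-neutral probability p = (1 + 0.06 − 0.85)/(1.35 − 0.85) = 0.2100/0.5000 = 0.4200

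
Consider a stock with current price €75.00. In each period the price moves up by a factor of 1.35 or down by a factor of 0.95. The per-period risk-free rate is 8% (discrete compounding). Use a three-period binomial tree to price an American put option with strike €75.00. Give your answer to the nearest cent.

€2.86

Risk-neutral probability p = (1 + 0.08 − 0.95)/(1.35 − 0.95) = 0.1300/0.4000 = 0.3250
Terminal stock prices: S_uuu = 184.5, S_uud = 129.9, S_udd = 91.38, S_ddd = 64.3
Terminal payoffs (K − S): max(-109.5, 0) = 0, max(-54.85, 0) = 0, max(-16.38, 0) = 0, max(10.7, 0) = 10.7
Node uu (S = 136.7): continuation = 1/1.08·[0.3250·0.0000 + 0.6750·0.0000] = 0.0000; exercise value = 0.0000 ≤ continuation, so V_uu = 0.0000
Node ud (S = 96.19): continuation = 1/1.08·[0.3250·0.0000 + 0.6750·0.0000] = 0.0000; exercise value = 0.0000 ≤ continuation, so V_ud = 0.0000
Node dd (S = 67.69): continuation = 1/1.08·[0.3250·0.0000 + 0.6750·10.6969] = 6.6855; exercise value = 7.3125 > continuation, so V_dd = 7.3125 (exercise)
Node u (S = 101.2): continuation = 1/1.08·[0.3250·0.0000 + 0.6750·0.0000] = 0.0000; exercise value = 0.0000 ≤ continuation, so V_u = 0.0000
Node d (S = 71.25): continuation = 1/1.08·[0.3250·0.0000 + 0.6750·7.3125] = 4.5703; exercise value = 3.7500 ≤ continuation, so V_d = 4.5703
Node 0 (S = 75): continuation = 1/1.08·[0.3250·0.0000 + 0.6750·4.5703] = 2.8564; exercise value = 0.0000 ≤ continuation, so V_0 = 2.8564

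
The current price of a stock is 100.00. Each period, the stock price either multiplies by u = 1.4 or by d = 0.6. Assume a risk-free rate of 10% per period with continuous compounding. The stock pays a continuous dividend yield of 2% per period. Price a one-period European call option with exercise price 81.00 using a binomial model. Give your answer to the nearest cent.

32.25

Per-period risk-free factor R = e^0.1 = 1.1052; dividend-adjusted growth = e^(0.1−0.02) = 1.0833.
Risk-neutral probability p = (1.0833 − 0.6)/(1.4 − 0.6) = 0.4833/0.8000 = 0.6041
Terminal stock prices: S_u = 140, S_d = 60
Terminal payoffs (S − K): max(59, 0) = 59, max(-21, 0) = 0
Node 0 (S = 100): V_0 = e^(−0.1)·[0.6041·59.0000 + 0.3959·0.0000] = 32.2506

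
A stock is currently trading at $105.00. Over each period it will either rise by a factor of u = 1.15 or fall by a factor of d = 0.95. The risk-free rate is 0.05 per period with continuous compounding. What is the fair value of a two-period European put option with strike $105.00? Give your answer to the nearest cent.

Risk-neutral probability p = (e^0.05 − 0.95)/(1.15 − 0.95) = 0.1013/0.2000 = 0.5064
Terminal stock prices: S_uu = 138.9, S_ud = 114.7, S_dd = 94.76
Terminal payoffs (K − S): max(-33.86, 0) = 0, max(-9.712, 0) = 0, max(10.24, 0) = 10.24
Node u (S = 120.7): V_u = e^(−0.05)·[0.5064·0.0000 + 0.4936·0.0000] = 0.0000
Node d (S = 99.75): V_d = e^(−0.05)·[0.5064·0.0000 + 0.4936·10.2375] = 4.8072
Node 0 (S = 105): V_0 = e^(−0.05)·[0.5064·0.0000 + 0.4936·4.8072] = 2.2573

$2.26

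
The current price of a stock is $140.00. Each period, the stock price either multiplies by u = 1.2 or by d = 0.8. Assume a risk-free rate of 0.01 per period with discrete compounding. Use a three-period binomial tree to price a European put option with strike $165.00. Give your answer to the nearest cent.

Risk-neutral probability p = (1 + 0.01 − 0.8)/(1.2 − 0.8) = 0.2100/0.4000 = 0.5250
Terminal stock prices: S_uuu = 241.9, S_uud = 161.3, S_udd = 107.5, S_ddd = 71.68
Terminal payoffs (K − S): max(-76.92, 0) = 0, max(3.72, 0) = 3.72, max(57.48, 0) = 57.48, max(93.32, 0) = 93.32
Node uu (S = 201.6): V_uu = 1/1.01·[0.5250·0.0000 + 0.4750·3.7200] = 1.7495
Node ud (S = 134.4): V_ud = 1/1.01·[0.5250·3.7200 + 0.4750·57.4800] = 28.9663
Node dd (S = 89.6): V_dd = 1/1.01·[0.5250·57.4800 + 0.4750·93.3200] = 73.7663
Node u (S = 168): V_u = 1/1.01·[0.5250·1.7495 + 0.4750·28.9663] = 14.5322
Node d (S = 112): V_d = 1/1.01·[0.5250·28.9663 + 0.4750·73.7663] = 49.7488
Node 0 (S = 140): V_0 = 1/1.01·[0.5250·14.5322 + 0.4750·49.7488] = 30.9506

$30.95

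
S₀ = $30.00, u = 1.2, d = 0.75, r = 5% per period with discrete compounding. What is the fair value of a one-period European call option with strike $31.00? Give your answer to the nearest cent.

Risk-neutral probability p = (1 + 0.05 − 0.75)/(1.2 − 0.75) = 0.3000/0.4500 = 0.6667
Terminal stock prices: S_u = 36, S_d = 22.5
Terminal payoffs (S − K): max(5, 0) = 5, max(-8.5, 0) = 0
Node 0 (S = 30): V_0 = 1/1.05·[0.6667·5.0000 + 0.3333·0.0000] = 3.1746

$3.17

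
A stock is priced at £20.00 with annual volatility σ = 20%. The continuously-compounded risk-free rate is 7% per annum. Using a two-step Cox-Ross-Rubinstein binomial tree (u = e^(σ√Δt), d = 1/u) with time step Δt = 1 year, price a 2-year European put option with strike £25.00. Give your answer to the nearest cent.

CRR parameters: u = e^(σ√Δt) = e^(0.2·√1) = 1.2214, d = 1/u = 0.8187
Per-period rate: rΔt = 0.07·1 = 0.07, so R = e^0.07 = 1.0725
Risk-neutral probability p = (e^0.07 − 0.8187)/(1.2214 − 0.8187) = 0.2538/0.4027 = 0.6302
Terminal stock prices: S_uu = 29.84, S_ud = 20, S_dd = 13.41
Terminal payoffs (K − S): max(-4.836, 0) = 0, max(5, 0) = 5, max(11.59, 0) = 11.59
Node u (S = 24.43): V_u = e^(−0.07)·[0.6302·0.0000 + 0.3698·5.0000] = 1.7238
Node d (S = 16.37): V_d = e^(−0.07)·[0.6302·5.0000 + 0.3698·11.5936] = 6.9352
Node 0 (S = 20): V_0 = e^(−0.07)·[0.6302·1.7238 + 0.3698·6.9352] = 3.4040

£3.40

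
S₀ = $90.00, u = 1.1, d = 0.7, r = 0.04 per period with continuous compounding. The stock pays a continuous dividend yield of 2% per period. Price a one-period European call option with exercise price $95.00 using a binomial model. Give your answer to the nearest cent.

Per-period risk-free factor R = e^0.04 = 1.0408; dividend-adjusted growth = e^(0.04−0.02) = 1.0202.
Risk-neutral probability p = (1.0202 − 0.7)/(1.1 − 0.7) = 0.3202/0.4000 = 0.8005
Terminal stock prices: S_u = 99, S_d = 63
Terminal payoffs (S − K): max(4, 0) = 4, max(-32, 0) = 0
Node 0 (S = 90): V_0 = e^(−0.04)·[0.8005·4.0000 + 0.1995·0.0000] = 3.0765

$3.08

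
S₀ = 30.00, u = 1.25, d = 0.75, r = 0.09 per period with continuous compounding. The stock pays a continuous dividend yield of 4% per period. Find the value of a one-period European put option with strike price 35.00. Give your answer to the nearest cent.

4.54

Per-period risk-free factor R = e^0.09 = 1.0942; dividend-adjusted growth = e^(0.09−0.04) = 1.0513.
Risk-neutral probability p = (1.0513 − 0.75)/(1.25 − 0.75) = 0.3013/0.5000 = 0.6025
Terminal stock prices: S_u = 37.5, S_d = 22.5
Terminal payoffs (K − S): max(-2.5, 0) = 0, max(12.5, 0) = 12.5
Node 0 (S = 30): V_0 = e^(−0.09)·[0.6025·0.0000 + 0.3975·12.5000] = 4.5406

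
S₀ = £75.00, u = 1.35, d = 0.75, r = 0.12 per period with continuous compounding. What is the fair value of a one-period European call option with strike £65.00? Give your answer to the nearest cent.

£20.23

Risk-neutral probability p = (e^0.12 − 0.75)/(1.35 − 0.75) = 0.3775/0.6000 = 0.6292
Terminal stock prices: S_u = 101.2, S_d = 56.25
Terminal payoffs (S − K): max(36.25, 0) = 36.25, max(-8.75, 0) = 0
Node 0 (S = 75): V_0 = e^(−0.12)·[0.6292·36.2500 + 0.3708·0.0000] = 20.2281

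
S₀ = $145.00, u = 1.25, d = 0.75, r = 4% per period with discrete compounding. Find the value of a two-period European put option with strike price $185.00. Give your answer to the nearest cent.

$38.97

Risk-neutral probability p = (1 + 0.04 − 0.75)/(1.25 − 0.75) = 0.2900/0.5000 = 0.5800
Terminal stock prices: S_uu = 226.6, S_ud = 135.9, S_dd = 81.56
Terminal payoffs (K − S): max(-41.56, 0) = 0, max(49.06, 0) = 49.06, max(103.4, 0) = 103.4
Node u (S = 181.2): V_u = 1/1.04·[0.5800·0.0000 + 0.4200·49.0625] = 19.8137
Node d (S = 108.8): V_d = 1/1.04·[0.5800·49.0625 + 0.4200·103.4375] = 69.1346
Node 0 (S = 145): V_0 = 1/1.04·[0.5800·19.8137 + 0.4200·69.1346] = 38.9697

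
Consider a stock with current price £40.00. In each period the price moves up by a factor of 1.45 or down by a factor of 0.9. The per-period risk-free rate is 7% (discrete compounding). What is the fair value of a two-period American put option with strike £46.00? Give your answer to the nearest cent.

£6.46

Risk-neutral probability p = (1 + 0.07 − 0.9)/(1.45 − 0.9) = 0.1700/0.5500 = 0.3091
Terminal stock prices: S_uu = 84.1, S_ud = 52.2, S_dd = 32.4
Terminal payoffs (K − S): max(-38.1, 0) = 0, max(-6.2, 0) = 0, max(13.6, 0) = 13.6
Node u (S = 58): continuation = 1/1.07·[0.3091·0.0000 + 0.6909·0.0000] = 0.0000; exercise value = 0.0000 ≤ continuation, so V_u = 0.0000
Node d (S = 36): continuation = 1/1.07·[0.3091·0.0000 + 0.6909·13.6000] = 8.7816; exercise value = 10.0000 > continuation, so V_d = 10.0000 (exercise)
Node 0 (S = 40): continuation = 1/1.07·[0.3091·0.0000 + 0.6909·10.0000] = 6.4571; exercise value = 6.0000 ≤ continuation, so V_0 = 6.4571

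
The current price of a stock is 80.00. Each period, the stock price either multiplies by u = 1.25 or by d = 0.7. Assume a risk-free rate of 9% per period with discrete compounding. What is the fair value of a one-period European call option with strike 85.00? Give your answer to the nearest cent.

Risk-neutral probability p = (1 + 0.09 − 0.7)/(1.25 − 0.7) = 0.3900/0.5500 = 0.7091
Terminal stock prices: S_u = 100, S_d = 56
Terminal payoffs (S − K): max(15, 0) = 15, max(-29, 0) = 0
Node 0 (S = 80): V_0 = 1/1.09·[0.7091·15.0000 + 0.2909·0.0000] = 9.7581

9.76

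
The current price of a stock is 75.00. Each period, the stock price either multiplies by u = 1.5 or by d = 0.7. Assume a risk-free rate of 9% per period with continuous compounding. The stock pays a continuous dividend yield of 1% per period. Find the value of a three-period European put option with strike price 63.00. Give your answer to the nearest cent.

Per-period risk-free factor R = e^0.09 = 1.0942; dividend-adjusted growth = e^(0.09−0.01) = 1.0833.
Risk-neutral probability p = (1.0833 − 0.7)/(1.5 − 0.7) = 0.3833/0.8000 = 0.4791
Terminal stock prices: S_uuu = 253.1, S_uud = 118.1, S_udd = 55.12, S_ddd = 25.72
Terminal payoffs (K − S): max(-190.1, 0) = 0, max(-55.12, 0) = 0, max(7.875, 0) = 7.875, max(37.28, 0) = 37.28
Node uu (S = 168.8): V_uu = e^(−0.09)·[0.4791·0.0000 + 0.5209·0.0000] = 0.0000
Node ud (S = 78.75): V_ud = e^(−0.09)·[0.4791·0.0000 + 0.5209·7.8750] = 3.7490
Node dd (S = 36.75): V_dd = e^(−0.09)·[0.4791·7.8750 + 0.5209·37.2750] = 21.1933
Node u (S = 112.5): V_u = e^(−0.09)·[0.4791·0.0000 + 0.5209·3.7490] = 1.7847
Node d (S = 52.5): V_d = e^(−0.09)·[0.4791·3.7490 + 0.5209·21.1933] = 11.7308
Node 0 (S = 75): V_0 = e^(−0.09)·[0.4791·1.7847 + 0.5209·11.7308] = 6.3660

6.37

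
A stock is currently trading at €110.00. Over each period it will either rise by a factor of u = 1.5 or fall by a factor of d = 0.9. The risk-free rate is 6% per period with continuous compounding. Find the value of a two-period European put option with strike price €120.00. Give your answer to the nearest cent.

€14.62

Risk-neutral probability p = (e^0.06 − 0.9)/(1.5 − 0.9) = 0.1618/0.6000 = 0.2697
Terminal stock prices: S_uu = 247.5, S_ud = 148.5, S_dd = 89.1
Terminal payoffs (K − S): max(-127.5, 0) = 0, max(-28.5, 0) = 0, max(30.9, 0) = 30.9
Node u (S = 165): V_u = e^(−0.06)·[0.2697·0.0000 + 0.7303·0.0000] = 0.0000
Node d (S = 99): V_d = e^(−0.06)·[0.2697·0.0000 + 0.7303·30.9000] = 21.2513
Node 0 (S = 110): V_0 = e^(−0.06)·[0.2697·0.0000 + 0.7303·21.2513] = 14.6155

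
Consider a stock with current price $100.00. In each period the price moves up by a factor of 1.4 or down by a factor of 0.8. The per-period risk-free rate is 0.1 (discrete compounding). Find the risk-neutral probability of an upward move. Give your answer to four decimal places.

Risk-neutral probability p = (1 + 0.1 − 0.8)/(1.4 − 0.8) = 0.3000/0.6000 = 0.5000

p = 0.5000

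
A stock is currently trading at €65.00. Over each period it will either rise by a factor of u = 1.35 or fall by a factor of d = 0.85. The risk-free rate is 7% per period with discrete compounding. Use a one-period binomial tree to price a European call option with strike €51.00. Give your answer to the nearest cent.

€17.34

Risk-neutral probability p = (1 + 0.07 − 0.85)/(1.35 − 0.85) = 0.2200/0.5000 = 0.4400
Terminal stock prices: S_u = 87.75, S_d = 55.25
Terminal payoffs (S − K): max(36.75, 0) = 36.75, max(4.25, 0) = 4.25
Node 0 (S = 65): V_0 = 1/1.07·[0.4400·36.7500 + 0.5600·4.2500] = 17.3364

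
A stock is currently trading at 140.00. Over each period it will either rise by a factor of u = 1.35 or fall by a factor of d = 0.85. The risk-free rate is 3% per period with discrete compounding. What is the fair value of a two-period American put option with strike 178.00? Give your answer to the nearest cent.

Risk-neutral probability p = (1 + 0.03 − 0.85)/(1.35 − 0.85) = 0.1800/0.5000 = 0.3600
Terminal stock prices: S_uu = 255.2, S_ud = 160.7, S_dd = 101.1
Terminal payoffs (K − S): max(-77.15, 0) = 0, max(17.35, 0) = 17.35, max(76.85, 0) = 76.85
Node u (S = 189): continuation = 1/1.03·[0.3600·0.0000 + 0.6400·17.3500] = 10.7806; exercise value = 0.0000 ≤ continuation, so V_u = 10.7806
Node d (S = 119): continuation = 1/1.03·[0.3600·17.3500 + 0.6400·76.8500] = 53.8155; exercise value = 59.0000 > continuation, so V_d = 59.0000 (exercise)
Node 0 (S = 140): continuation = 1/1.03·[0.3600·10.7806 + 0.6400·59.0000] = 40.4282; exercise value = 38.0000 ≤ continuation, so V_0 = 40.4282

40.43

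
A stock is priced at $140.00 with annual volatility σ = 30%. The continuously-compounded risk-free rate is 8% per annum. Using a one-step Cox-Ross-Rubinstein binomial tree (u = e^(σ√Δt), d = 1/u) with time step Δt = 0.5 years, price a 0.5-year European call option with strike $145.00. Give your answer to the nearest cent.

$14.64

CRR parameters: u = e^(σ√Δt) = e^(0.3·√0.5) = 1.2363, d = 1/u = 0.8089
Per-period rate: rΔt = 0.08·0.5 = 0.04, so R = e^0.04 = 1.0408
Risk-neutral probability p = (e^0.04 − 0.8089)/(1.2363 − 0.8089) = 0.2320/0.4275 = 0.5426
Terminal stock prices: S_u = 173.1, S_d = 113.2
Terminal payoffs (S − K): max(28.08, 0) = 28.08, max(-31.76, 0) = 0
Node 0 (S = 140): V_0 = e^(−0.04)·[0.5426·28.0836 + 0.4574·0.0000] = 14.6417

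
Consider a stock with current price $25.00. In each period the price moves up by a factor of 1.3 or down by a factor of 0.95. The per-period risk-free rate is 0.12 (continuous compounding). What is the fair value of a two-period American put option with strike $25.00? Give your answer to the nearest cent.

Risk-neutral probability p = (e^0.12 − 0.95)/(1.3 − 0.95) = 0.1775/0.3500 = 0.5071
Terminal stock prices: S_uu = 42.25, S_ud = 30.88, S_dd = 22.56
Terminal payoffs (K − S): max(-17.25, 0) = 0, max(-5.875, 0) = 0, max(2.438, 0) = 2.438
Node u (S = 32.5): continuation = e^(−0.12)·[0.5071·0.0000 + 0.4929·0.0000] = 0.0000; exercise value = 0.0000 ≤ continuation, so V_u = 0.0000
Node d (S = 23.75): continuation = e^(−0.12)·[0.5071·0.0000 + 0.4929·2.4375] = 1.0655; exercise value = 1.2500 > continuation, so V_d = 1.2500 (exercise)
Node 0 (S = 25): continuation = e^(−0.12)·[0.5071·0.0000 + 0.4929·1.2500] = 0.5464; exercise value = 0.0000 ≤ continuation, so V_0 = 0.5464

$0.55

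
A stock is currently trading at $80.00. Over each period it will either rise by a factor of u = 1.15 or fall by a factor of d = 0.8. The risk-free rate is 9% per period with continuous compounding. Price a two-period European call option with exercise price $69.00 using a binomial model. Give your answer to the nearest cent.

Risk-neutral probability p = (e^0.09 − 0.8)/(1.15 − 0.8) = 0.2942/0.3500 = 0.8405
Terminal stock prices: S_uu = 105.8, S_ud = 73.6, S_dd = 51.2
Terminal payoffs (S − K): max(36.8, 0) = 36.8, max(4.6, 0) = 4.6, max(-17.8, 0) = 0
Node u (S = 92): V_u = e^(−0.09)·[0.8405·36.8000 + 0.1595·4.6000] = 28.9387
Node d (S = 64): V_d = e^(−0.09)·[0.8405·4.6000 + 0.1595·0.0000] = 3.5335
Node 0 (S = 80): V_0 = e^(−0.09)·[0.8405·28.9387 + 0.1595·3.5335] = 22.7446

$22.74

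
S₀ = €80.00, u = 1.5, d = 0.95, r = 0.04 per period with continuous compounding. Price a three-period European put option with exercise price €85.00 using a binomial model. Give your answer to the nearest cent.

€8.47

Risk-neutral probability p = (e^0.04 − 0.95)/(1.5 − 0.95) = 0.0908/0.5500 = 0.1651
Terminal stock prices: S_uuu = 270, S_uud = 171, S_udd = 108.3, S_ddd = 68.59
Terminal payoffs (K − S): max(-185, 0) = 0, max(-86, 0) = 0, max(-23.3, 0) = 0, max(16.41, 0) = 16.41
Node uu (S = 180): V_uu = e^(−0.04)·[0.1651·0.0000 + 0.8349·0.0000] = 0.0000
Node ud (S = 114): V_ud = e^(−0.04)·[0.1651·0.0000 + 0.8349·0.0000] = 0.0000
Node dd (S = 72.2): V_dd = e^(−0.04)·[0.1651·0.0000 + 0.8349·16.4100] = 13.1633
Node u (S = 120): V_u = e^(−0.04)·[0.1651·0.0000 + 0.8349·0.0000] = 0.0000
Node d (S = 76): V_d = e^(−0.04)·[0.1651·0.0000 + 0.8349·13.1633] = 10.5590
Node 0 (S = 80): V_0 = e^(−0.04)·[0.1651·0.0000 + 0.8349·10.5590] = 8.4699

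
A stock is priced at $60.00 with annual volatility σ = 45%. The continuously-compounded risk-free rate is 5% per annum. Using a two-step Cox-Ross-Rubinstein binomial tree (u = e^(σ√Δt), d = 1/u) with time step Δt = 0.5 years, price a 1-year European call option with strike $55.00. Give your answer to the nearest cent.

$14.13

CRR parameters: u = e^(σ√Δt) = e^(0.45·√0.5) = 1.3746, d = 1/u = 0.7275
Per-period rate: rΔt = 0.05·0.5 = 0.025, so R = e^0.025 = 1.0253
Risk-neutral probability p = (e^0.025 − 0.7275)/(1.3746 − 0.7275) = 0.2979/0.6472 = 0.4602
Terminal stock prices: S_uu = 113.4, S_ud = 60, S_dd = 31.75
Terminal payoffs (S − K): max(58.38, 0) = 58.38, max(5, 0) = 5, max(-23.25, 0) = 0
Node u (S = 82.48): V_u = e^(−0.025)·[0.4602·58.3795 + 0.5398·5.0000] = 28.8369
Node d (S = 43.65): V_d = e^(−0.025)·[0.4602·5.0000 + 0.5398·0.0000] = 2.2443
Node 0 (S = 60): V_0 = e^(−0.025)·[0.4602·28.8369 + 0.5398·2.2443] = 14.1254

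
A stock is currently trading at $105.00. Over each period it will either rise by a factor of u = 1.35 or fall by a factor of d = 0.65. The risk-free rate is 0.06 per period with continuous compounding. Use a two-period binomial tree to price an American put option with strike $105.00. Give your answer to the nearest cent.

$17.01

Risk-neutral probability p = (e^0.06 − 0.65)/(1.35 − 0.65) = 0.4118/0.7000 = 0.5883
Terminal stock prices: S_uu = 191.4, S_ud = 92.14, S_dd = 44.36
Terminal payoffs (K − S): max(-86.36, 0) = 0, max(12.86, 0) = 12.86, max(60.64, 0) = 60.64
Node u (S = 141.8): continuation = e^(−0.06)·[0.5883·0.0000 + 0.4117·12.8625] = 4.9866; exercise value = 0.0000 ≤ continuation, so V_u = 4.9866
Node d (S = 68.25): continuation = e^(−0.06)·[0.5883·12.8625 + 0.4117·60.6375] = 30.6353; exercise value = 36.7500 > continuation, so V_d = 36.7500 (exercise)
Node 0 (S = 105): continuation = e^(−0.06)·[0.5883·4.9866 + 0.4117·36.7500] = 17.0105; exercise value = 0.0000 ≤ continuation, so V_0 = 17.0105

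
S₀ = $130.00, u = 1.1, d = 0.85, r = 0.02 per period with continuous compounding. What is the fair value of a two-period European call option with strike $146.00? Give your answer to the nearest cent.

$5.03

Risk-neutral probability p = (e^0.02 − 0.85)/(1.1 − 0.85) = 0.1702/0.2500 = 0.6808
Terminal stock prices: S_uu = 157.3, S_ud = 121.5, S_dd = 93.92
Terminal payoffs (S − K): max(11.3, 0) = 11.3, max(-24.45, 0) = 0, max(-52.08, 0) = 0
Node u (S = 143): V_u = e^(−0.02)·[0.6808·11.3000 + 0.3192·0.0000] = 7.5408
Node d (S = 110.5): V_d = e^(−0.02)·[0.6808·0.0000 + 0.3192·0.0000] = 0.0000
Node 0 (S = 130): V_0 = e^(−0.02)·[0.6808·7.5408 + 0.3192·0.0000] = 5.0321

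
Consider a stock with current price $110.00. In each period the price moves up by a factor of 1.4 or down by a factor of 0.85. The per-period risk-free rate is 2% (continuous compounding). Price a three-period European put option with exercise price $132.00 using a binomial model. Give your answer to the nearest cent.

Risk-neutral probability p = (e^0.02 − 0.85)/(1.4 − 0.85) = 0.1702/0.5500 = 0.3095
Terminal stock prices: S_uuu = 301.8, S_uud = 183.3, S_udd = 111.3, S_ddd = 67.55
Terminal payoffs (K − S): max(-169.8, 0) = 0, max(-51.26, 0) = 0, max(20.74, 0) = 20.74, max(64.45, 0) = 64.45
Node uu (S = 215.6): V_uu = e^(−0.02)·[0.3095·0.0000 + 0.6905·0.0000] = 0.0000
Node ud (S = 130.9): V_ud = e^(−0.02)·[0.3095·0.0000 + 0.6905·20.7350] = 14.0349
Node dd (S = 79.47): V_dd = e^(−0.02)·[0.3095·20.7350 + 0.6905·64.4463] = 49.9112
Node u (S = 154): V_u = e^(−0.02)·[0.3095·0.0000 + 0.6905·14.0349] = 9.4998
Node d (S = 93.5): V_d = e^(−0.02)·[0.3095·14.0349 + 0.6905·49.9112] = 38.0406
Node 0 (S = 110): V_0 = e^(−0.02)·[0.3095·9.4998 + 0.6905·38.0406] = 28.6301

$28.63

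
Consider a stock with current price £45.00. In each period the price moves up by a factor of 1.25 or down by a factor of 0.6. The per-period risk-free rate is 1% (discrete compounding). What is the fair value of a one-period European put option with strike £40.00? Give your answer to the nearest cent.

£4.75

Risk-neutral probability p = (1 + 0.01 − 0.6)/(1.25 − 0.6) = 0.4100/0.6500 = 0.6308
Terminal stock prices: S_u = 56.25, S_d = 27
Terminal payoffs (K − S): max(-16.25, 0) = 0, max(13, 0) = 13
Node 0 (S = 45): V_0 = 1/1.01·[0.6308·0.0000 + 0.3692·13.0000] = 4.7525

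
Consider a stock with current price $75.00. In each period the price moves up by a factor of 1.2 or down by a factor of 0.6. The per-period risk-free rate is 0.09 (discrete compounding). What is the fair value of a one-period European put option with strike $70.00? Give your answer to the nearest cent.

Risk-neutral probability p = (1 + 0.09 − 0.6)/(1.2 − 0.6) = 0.4900/0.6000 = 0.8167
Terminal stock prices: S_u = 90, S_d = 45
Terminal payoffs (K − S): max(-20, 0) = 0, max(25, 0) = 25
Node 0 (S = 75): V_0 = 1/1.09·[0.8167·0.0000 + 0.1833·25.0000] = 4.2049

$4.20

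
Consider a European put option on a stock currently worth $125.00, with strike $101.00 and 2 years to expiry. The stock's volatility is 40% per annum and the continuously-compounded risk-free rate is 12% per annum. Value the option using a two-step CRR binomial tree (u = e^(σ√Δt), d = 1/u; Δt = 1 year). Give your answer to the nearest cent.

$6.94

CRR parameters: u = e^(σ√Δt) = e^(0.4·√1) = 1.4918, d = 1/u = 0.6703
Per-period rate: rΔt = 0.12·1 = 0.12, so R = e^0.12 = 1.1275
Risk-neutral probability p = (e^0.12 − 0.6703)/(1.4918 − 0.6703) = 0.4572/0.8215 = 0.5565
Terminal stock prices: S_uu = 278.2, S_ud = 125, S_dd = 56.17
Terminal payoffs (K − S): max(-177.2, 0) = 0, max(-24, 0) = 0, max(44.83, 0) = 44.83
Node u (S = 186.5): V_u = e^(−0.12)·[0.5565·0.0000 + 0.4435·0.0000] = 0.0000
Node d (S = 83.79): V_d = e^(−0.12)·[0.5565·0.0000 + 0.4435·44.8339] = 17.6349
Node 0 (S = 125): V_0 = e^(−0.12)·[0.5565·0.0000 + 0.4435·17.6349] = 6.9365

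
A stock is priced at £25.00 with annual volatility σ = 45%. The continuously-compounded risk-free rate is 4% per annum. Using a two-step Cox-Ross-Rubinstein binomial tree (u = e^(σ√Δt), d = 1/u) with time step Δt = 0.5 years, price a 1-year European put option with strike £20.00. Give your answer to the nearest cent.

£1.95

CRR parameters: u = e^(σ√Δt) = e^(0.45·√0.5) = 1.3746, d = 1/u = 0.7275
Per-period rate: rΔt = 0.04·0.5 = 0.02, so R = e^0.02 = 1.0202
Risk-neutral probability p = (e^0.02 − 0.7275)/(1.3746 − 0.7275) = 0.2927/0.6472 = 0.4523
Terminal stock prices: S_uu = 47.24, S_ud = 25, S_dd = 13.23
Terminal payoffs (K − S): max(-27.24, 0) = 0, max(-5, 0) = 0, max(6.77, 0) = 6.77
Node u (S = 34.37): V_u = e^(−0.02)·[0.4523·0.0000 + 0.5477·0.0000] = 0.0000
Node d (S = 18.19): V_d = e^(−0.02)·[0.4523·0.0000 + 0.5477·6.7701] = 3.6344
Node 0 (S = 25): V_0 = e^(−0.02)·[0.4523·0.0000 + 0.5477·3.6344] = 1.9510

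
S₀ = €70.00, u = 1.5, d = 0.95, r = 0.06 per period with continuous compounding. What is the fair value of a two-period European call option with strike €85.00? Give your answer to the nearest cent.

€6.90

Risk-neutral probability p = (e^0.06 − 0.95)/(1.5 − 0.95) = 0.1118/0.5500 = 0.2033
Terminal stock prices: S_uu = 157.5, S_ud = 99.75, S_dd = 63.17
Terminal payoffs (S − K): max(72.5, 0) = 72.5, max(14.75, 0) = 14.75, max(-21.83, 0) = 0
Node u (S = 105): V_u = e^(−0.06)·[0.2033·72.5000 + 0.7967·14.7500] = 24.9500
Node d (S = 66.5): V_d = e^(−0.06)·[0.2033·14.7500 + 0.7967·0.0000] = 2.8246
Node 0 (S = 70): V_0 = e^(−0.06)·[0.2033·24.9500 + 0.7967·2.8246] = 6.8971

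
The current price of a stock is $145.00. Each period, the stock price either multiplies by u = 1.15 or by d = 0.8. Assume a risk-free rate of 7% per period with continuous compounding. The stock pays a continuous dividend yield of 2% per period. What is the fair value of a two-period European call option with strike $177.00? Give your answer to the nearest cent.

$6.61

Per-period risk-free factor R = e^0.07 = 1.0725; dividend-adjusted growth = e^(0.07−0.02) = 1.0513.
Risk-neutral probability p = (1.0513 − 0.8)/(1.15 − 0.8) = 0.2513/0.3500 = 0.7179
Terminal stock prices: S_uu = 191.8, S_ud = 133.4, S_dd = 92.8
Terminal payoffs (S − K): max(14.76, 0) = 14.76, max(-43.6, 0) = 0, max(-84.2, 0) = 0
Node u (S = 166.8): V_u = e^(−0.07)·[0.7179·14.7625 + 0.2821·0.0000] = 9.8817
Node d (S = 116): V_d = e^(−0.07)·[0.7179·0.0000 + 0.2821·0.0000] = 0.0000
Node 0 (S = 145): V_0 = e^(−0.07)·[0.7179·9.8817 + 0.2821·0.0000] = 6.6147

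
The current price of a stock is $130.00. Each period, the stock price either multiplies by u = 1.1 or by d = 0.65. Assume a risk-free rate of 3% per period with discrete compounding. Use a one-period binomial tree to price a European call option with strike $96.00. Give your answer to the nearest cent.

Risk-neutral probability p = (1 + 0.03 − 0.65)/(1.1 − 0.65) = 0.3800/0.4500 = 0.8444
Terminal stock prices: S_u = 143, S_d = 84.5
Terminal payoffs (S − K): max(47, 0) = 47, max(-11.5, 0) = 0
Node 0 (S = 130): V_0 = 1/1.03·[0.8444·47.0000 + 0.1556·0.0000] = 38.5329

$38.53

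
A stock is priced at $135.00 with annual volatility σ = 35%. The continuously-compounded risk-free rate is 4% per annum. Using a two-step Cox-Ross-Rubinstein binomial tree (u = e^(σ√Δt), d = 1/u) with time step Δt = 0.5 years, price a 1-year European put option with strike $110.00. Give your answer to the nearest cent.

$7.23

CRR parameters: u = e^(σ√Δt) = e^(0.35·√0.5) = 1.2808, d = 1/u = 0.7808
Per-period rate: rΔt = 0.04·0.5 = 0.02, so R = e^0.02 = 1.0202
Risk-neutral probability p = (e^0.02 − 0.7808)/(1.2808 − 0.7808) = 0.2394/0.5000 = 0.4788
Terminal stock prices: S_uu = 221.5, S_ud = 135, S_dd = 82.29
Terminal payoffs (K − S): max(-111.5, 0) = 0, max(-25, 0) = 0, max(27.71, 0) = 27.71
Node u (S = 172.9): V_u = e^(−0.02)·[0.4788·0.0000 + 0.5212·0.0000] = 0.0000
Node d (S = 105.4): V_d = e^(−0.02)·[0.4788·0.0000 + 0.5212·27.7058] = 14.1532
Node 0 (S = 135): V_0 = e^(−0.02)·[0.4788·0.0000 + 0.5212·14.1532] = 7.2300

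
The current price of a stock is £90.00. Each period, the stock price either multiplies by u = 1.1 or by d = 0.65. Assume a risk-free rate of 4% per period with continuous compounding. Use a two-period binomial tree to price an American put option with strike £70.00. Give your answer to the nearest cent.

£2.05

Risk-neutral probability p = (e^0.04 − 0.65)/(1.1 − 0.65) = 0.3908/0.4500 = 0.8685
Terminal stock prices: S_uu = 108.9, S_ud = 64.35, S_dd = 38.03
Terminal payoffs (K − S): max(-38.9, 0) = 0, max(5.65, 0) = 5.65, max(31.97, 0) = 31.97
Node u (S = 99): continuation = e^(−0.04)·[0.8685·0.0000 + 0.1315·5.6500] = 0.7140; exercise value = 0.0000 ≤ continuation, so V_u = 0.7140
Node d (S = 58.5): continuation = e^(−0.04)·[0.8685·5.6500 + 0.1315·31.9750] = 8.7553; exercise value = 11.5000 > continuation, so V_d = 11.5000 (exercise)
Node 0 (S = 90): continuation = e^(−0.04)·[0.8685·0.7140 + 0.1315·11.5000] = 2.0491; exercise value = 0.0000 ≤ continuation, so V_0 = 2.0491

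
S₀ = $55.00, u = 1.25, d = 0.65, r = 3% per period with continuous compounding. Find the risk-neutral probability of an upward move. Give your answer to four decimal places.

p = 0.6341

Risk-neutral probability p = (e^0.03 − 0.65)/(1.25 − 0.65) = 0.3805/0.6000 = 0.6341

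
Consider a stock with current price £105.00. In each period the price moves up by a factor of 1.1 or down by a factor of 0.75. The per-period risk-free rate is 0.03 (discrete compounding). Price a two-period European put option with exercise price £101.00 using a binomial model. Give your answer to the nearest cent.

Risk-neutral probability p = (1 + 0.03 − 0.75)/(1.1 − 0.75) = 0.2800/0.3500 = 0.8000
Terminal stock prices: S_uu = 127.1, S_ud = 86.63, S_dd = 59.06
Terminal payoffs (K − S): max(-26.05, 0) = 0, max(14.37, 0) = 14.37, max(41.94, 0) = 41.94
Node u (S = 115.5): V_u = 1/1.03·[0.8000·0.0000 + 0.2000·14.3750] = 2.7913
Node d (S = 78.75): V_d = 1/1.03·[0.8000·14.3750 + 0.2000·41.9375] = 19.3083
Node 0 (S = 105): V_0 = 1/1.03·[0.8000·2.7913 + 0.2000·19.3083] = 5.9171

£5.92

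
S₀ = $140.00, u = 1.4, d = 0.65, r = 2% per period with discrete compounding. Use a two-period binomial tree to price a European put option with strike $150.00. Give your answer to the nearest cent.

Risk-neutral probability p = (1 + 0.02 − 0.65)/(1.4 − 0.65) = 0.3700/0.7500 = 0.4933
Terminal stock prices: S_uu = 274.4, S_ud = 127.4, S_dd = 59.15
Terminal payoffs (K − S): max(-124.4, 0) = 0, max(22.6, 0) = 22.6, max(90.85, 0) = 90.85
Node u (S = 196): V_u = 1/1.02·[0.4933·0.0000 + 0.5067·22.6000] = 11.2261
Node d (S = 91): V_d = 1/1.02·[0.4933·22.6000 + 0.5067·90.8500] = 56.0588
Node 0 (S = 140): V_0 = 1/1.02·[0.4933·11.2261 + 0.5067·56.0588] = 33.2759

$33.28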